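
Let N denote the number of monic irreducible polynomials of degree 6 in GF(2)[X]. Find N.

9

x^(2^6) − x is the product of all monic irreducibles of degree dividing 6; Möbius inversion gives N = (1/6) Σ μ(6/d)·2^d.
Divisors of 6: 1, 2, 3, 6; μ(6/d) for each: 1, -1, -1, 1.
Σ = 2^1 − 2^2 − 2^3 + 2^6 = 54.
N = 54/6 = 9.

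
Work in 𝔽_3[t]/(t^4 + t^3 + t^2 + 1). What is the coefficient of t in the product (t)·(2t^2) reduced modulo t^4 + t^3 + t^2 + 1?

0

Multiply in 𝔽_3[t]: (t)·(2t^2) = 2t^3.
Reduced: 2t^3.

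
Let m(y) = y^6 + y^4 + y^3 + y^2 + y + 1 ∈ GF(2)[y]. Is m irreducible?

Check for roots in GF(2): m(0) = 1; m(1) = 0 → root.
m(1) = 0, so (y − 1) divides m(y); m is reducible.

No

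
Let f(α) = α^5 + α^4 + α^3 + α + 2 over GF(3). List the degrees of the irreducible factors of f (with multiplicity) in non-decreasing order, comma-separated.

Roots in GF(3): f(0) = 2; f(1) = 0 → root; f(2) = 0 → root.
Linear factors from roots: (α + 2), (α + 1).
Complete factorization: f(α) = (α + 1)·(α + 2)·(α^3 + α^2 + 2α + 1).
Factor degrees with multiplicity: 1 + 1 + 3 = 5.

1, 1, 3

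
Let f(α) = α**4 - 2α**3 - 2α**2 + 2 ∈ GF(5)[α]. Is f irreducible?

Check for roots in GF(5): f(0) = 2; f(1) = 4; f(2) = 4; f(3) = 1; f(4) = 3.
No roots, so no linear factors.
Degree-2 irreducible divisors: test the 10 monic irreducibles of degree 2 over GF(5).
None of them divide f (all give nonzero remainder).
No irreducible factor of degree ≤ 2 exists, so f is irreducible over GF(5).

Yes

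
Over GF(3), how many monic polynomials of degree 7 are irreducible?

312

The number of monic irreducibles of degree 7 over GF(3) is (1/7)·Σ_{d∣7} μ(7/d) 3^d.
Divisors of 7: 1, 7; μ(7/d) for each: -1, 1.
Σ = − 3^1 + 3^7 = 2184.
N = 2184/7 = 312.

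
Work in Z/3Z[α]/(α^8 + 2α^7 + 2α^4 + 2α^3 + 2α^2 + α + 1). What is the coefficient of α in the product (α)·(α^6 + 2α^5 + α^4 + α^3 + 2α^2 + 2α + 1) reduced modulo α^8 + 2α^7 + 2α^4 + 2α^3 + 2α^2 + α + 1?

Multiply in Z/3Z[α]: (α)·(α^6 + 2α^5 + α^4 + α^3 + 2α^2 + 2α + 1) = α^7 + 2α^6 + α^5 + α^4 + 2α^3 + 2α^2 + α.
Reduced: α^7 + 2α^6 + α^5 + α^4 + 2α^3 + 2α^2 + α.

1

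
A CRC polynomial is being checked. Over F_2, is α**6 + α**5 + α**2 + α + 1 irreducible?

Yes

Write h(α) = α**6 + α**5 + α**2 + α + 1.
Check for roots in F_2: h(0) = 1; h(1) = 1.
No roots, so no linear factors.
Monic irreducibles of degree 2 over GF(2): α**2 + α + 1.
None of them divide h (all give nonzero remainder).
Monic irreducibles of degree 3 over GF(2): α**3 + α + 1, α**3 + α**2 + 1.
None of them divide h (all give nonzero remainder).
No irreducible factor of degree ≤ 3 exists, so h is irreducible over GF(2).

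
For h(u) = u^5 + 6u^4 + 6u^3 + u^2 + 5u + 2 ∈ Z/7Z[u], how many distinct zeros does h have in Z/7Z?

Evaluate at each of the 7 elements of Z/7Z:
h(0) = 2; h(1) = 0 → root; h(2) = 3; h(3) = 0 → root; h(4) = 0 → root; h(5) = 5; h(6) = 4.
Roots: {1, 3, 4}.

3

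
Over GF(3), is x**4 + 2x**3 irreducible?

Write f(x) = x**4 + 2x**3.
Check for roots in GF(3): f(0) = 0 → root; f(1) = 0 → root; f(2) = 2.
f(0) = 0, so (x) divides f(x); f is reducible.

No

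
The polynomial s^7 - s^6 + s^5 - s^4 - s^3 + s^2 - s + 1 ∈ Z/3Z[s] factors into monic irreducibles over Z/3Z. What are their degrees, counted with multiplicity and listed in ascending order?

1, 1, 1, 2, 2

Write g(s) = s^7 - s^6 + s^5 - s^4 - s^3 + s^2 - s + 1.
Roots in Z/3Z: g(0) = 1; g(1) = 0 → root; g(2) = 0 → root.
Linear factors from roots: (s - 1), (s + 1).
Complete factorization: g(s) = (s + 1)·(s - 1)^2·(s^2 + 1)^2.
Factor degrees with multiplicity: 1 + 1 + 1 + 2 + 2 = 7.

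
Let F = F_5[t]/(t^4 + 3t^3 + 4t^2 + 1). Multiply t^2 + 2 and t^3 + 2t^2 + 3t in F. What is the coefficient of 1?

1

Multiply in F_5[t]: (t^2 + 2)·(t^3 + 2t^2 + 3t) = t^5 + 2t^4 + 4t^2 + t.
Reduce using t^4 ≡ 2t^3 + t^2 + 4 (mod t^4 + 3t^3 + 4t^2 + 1).
Reduced: 4t^3 + 3t^2 + 1.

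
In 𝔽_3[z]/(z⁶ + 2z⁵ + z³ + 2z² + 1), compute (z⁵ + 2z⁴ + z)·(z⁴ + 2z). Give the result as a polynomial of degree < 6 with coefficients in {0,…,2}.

z^5 + z^3 + 2

Multiply in 𝔽_3[z]: (z⁵ + 2z⁴ + z)·(z⁴ + 2z) = z⁹ + 2z⁸ + 2z⁶ + 2z⁵ + 2z².
Reduce using z⁶ ≡ z⁵ + 2z³ + z² + 2 (mod z⁶ + 2z⁵ + z³ + 2z² + 1).
Reduced: z⁵ + z³ + 2.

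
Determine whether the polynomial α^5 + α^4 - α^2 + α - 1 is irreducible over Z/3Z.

Write P(α) = α^5 + α^4 - α^2 + α - 1.
Check for roots in Z/3Z: P(0) = 2; P(1) = 1; P(2) = 0 → root.
P(2) = 0, so (α − 2) divides P(α); P is reducible.

No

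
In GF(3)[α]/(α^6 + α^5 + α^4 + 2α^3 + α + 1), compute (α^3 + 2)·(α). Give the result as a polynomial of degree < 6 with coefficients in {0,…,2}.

Multiply in GF(3)[α]: (α^3 + 2)·(α) = α^4 + 2α.
Reduced: α^4 + 2α.

α^4 + 2α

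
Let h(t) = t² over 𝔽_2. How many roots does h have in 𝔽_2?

1

Evaluate at each of the 2 elements of 𝔽_2:
h(0) = 0 → root; h(1) = 1.
Roots: {0}.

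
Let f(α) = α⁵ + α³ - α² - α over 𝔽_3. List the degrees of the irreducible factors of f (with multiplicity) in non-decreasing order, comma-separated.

Roots in 𝔽_3: f(0) = 0 → root; f(1) = 0 → root; f(2) = 1.
Linear factors from roots: (α), (α - 1).
Complete factorization: f(α) = (α)·(α - 1)·(α³ + α² - α + 1).
Factor degrees with multiplicity: 1 + 1 + 3 = 5.

1, 1, 3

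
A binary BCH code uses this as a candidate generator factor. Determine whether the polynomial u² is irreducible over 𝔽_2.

Write P(u) = u².
Check for roots in 𝔽_2: P(0) = 0 → root; P(1) = 1.
P(0) = 0, so (u) divides P(u); P is reducible.

No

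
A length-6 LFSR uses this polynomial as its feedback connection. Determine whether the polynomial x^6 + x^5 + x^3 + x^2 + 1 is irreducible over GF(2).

Write m(x) = x^6 + x^5 + x^3 + x^2 + 1.
Check for roots in GF(2): m(0) = 1; m(1) = 1.
No roots, so no linear factors.
Monic irreducibles of degree 2 over GF(2): x^2 + x + 1.
None of them divide m (all give nonzero remainder).
Monic irreducibles of degree 3 over GF(2): x^3 + x + 1, x^3 + x^2 + 1.
None of them divide m (all give nonzero remainder).
No irreducible factor of degree ≤ 3 exists, so m is irreducible over GF(2).

Yes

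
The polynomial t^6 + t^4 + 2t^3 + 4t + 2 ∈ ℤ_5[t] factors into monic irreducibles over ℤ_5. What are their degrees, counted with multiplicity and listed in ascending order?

Write h(t) = t^6 + t^4 + 2t^3 + 4t + 2.
Roots in ℤ_5: h(0) = 2; h(1) = 0 → root; h(2) = 1; h(3) = 3; h(4) = 3.
Linear factors from roots: (t + 4).
Complete factorization: h(t) = (t + 4)^2·(t^2 + t + 1)·(t^2 + t + 2).
Factor degrees with multiplicity: 1 + 1 + 2 + 2 = 6.

1, 1, 2, 2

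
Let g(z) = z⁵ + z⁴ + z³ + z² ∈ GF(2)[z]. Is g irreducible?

Check for roots in GF(2): g(0) = 0 → root; g(1) = 0 → root.
g(0) = 0, so (z) divides g(z); g is reducible.

No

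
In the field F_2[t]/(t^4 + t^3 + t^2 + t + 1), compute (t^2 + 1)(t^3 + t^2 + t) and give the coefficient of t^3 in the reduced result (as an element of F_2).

1

Multiply in F_2[t]: (t^2 + 1)·(t^3 + t^2 + t) = t^5 + t^4 + t^2 + t.
Reduce using t^4 ≡ t^3 + t^2 + t + 1 (mod t^4 + t^3 + t^2 + t + 1).
Reduced: t^3.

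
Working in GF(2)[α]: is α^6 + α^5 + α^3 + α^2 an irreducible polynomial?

Write h(α) = α^6 + α^5 + α^3 + α^2.
Check for roots in GF(2): h(0) = 0 → root; h(1) = 0 → root.
h(0) = 0, so (α) divides h(α); h is reducible.

No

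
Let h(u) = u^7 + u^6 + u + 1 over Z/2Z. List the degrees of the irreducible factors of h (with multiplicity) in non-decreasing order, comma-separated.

1, 1, 1, 2, 2

Roots in Z/2Z: h(0) = 1; h(1) = 0 → root.
Linear factors from roots: (u + 1).
Complete factorization: h(u) = (u + 1)^3·(u^2 + u + 1)^2.
Factor degrees with multiplicity: 1 + 1 + 1 + 2 + 2 = 7.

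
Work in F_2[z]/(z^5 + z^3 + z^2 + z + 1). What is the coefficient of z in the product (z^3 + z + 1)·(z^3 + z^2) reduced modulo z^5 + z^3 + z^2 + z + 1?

0

Multiply in F_2[z]: (z^3 + z + 1)·(z^3 + z^2) = z^6 + z^5 + z^4 + z^2.
Reduce using z^5 ≡ z^3 + z^2 + z + 1 (mod z^5 + z^3 + z^2 + z + 1).
Reduced: z^2 + 1.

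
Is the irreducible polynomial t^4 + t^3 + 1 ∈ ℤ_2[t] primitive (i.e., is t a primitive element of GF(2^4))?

Yes

Write f(t) = t^4 + t^3 + 1.
|GF(2^4)^×| = 2^4 − 1 = 15. Prime factorization: 15 = 3·5.
f is primitive ⇔ t has order 15 in GF(2)[t]/(f), i.e. t^(15/q) ≠ 1 for each prime q | 15.
t^(5) mod f = t^3 + t + 1.
t^(3) mod f = t^3.
None equal 1, so t has full order 15; f is primitive.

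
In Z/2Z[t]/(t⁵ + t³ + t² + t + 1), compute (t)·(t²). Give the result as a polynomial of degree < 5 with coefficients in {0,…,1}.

Multiply in Z/2Z[t]: (t)·(t²) = t³.
Reduced: t³.

t^3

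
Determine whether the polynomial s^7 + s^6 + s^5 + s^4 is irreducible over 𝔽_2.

No

Write P(s) = s^7 + s^6 + s^5 + s^4.
Check for roots in 𝔽_2: P(0) = 0 → root; P(1) = 0 → root.
P(0) = 0, so (s) divides P(s); P is reducible.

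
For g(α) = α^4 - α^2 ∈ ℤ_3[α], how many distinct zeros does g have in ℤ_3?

Evaluate at each of the 3 elements of ℤ_3:
g(0) = 0 → root; g(1) = 0 → root; g(2) = 0 → root.
Roots: {0, 1, 2}.

3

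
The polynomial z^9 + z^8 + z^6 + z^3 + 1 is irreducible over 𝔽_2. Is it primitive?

No

Write f(z) = z^9 + z^8 + z^6 + z^3 + 1.
|GF(2^9)^×| = 2^9 − 1 = 511. Prime factorization: 511 = 7·73.
f is primitive ⇔ z has order 511 in GF(2)[z]/(f), i.e. z^(511/q) ≠ 1 for each prime q | 511.
z^(73) mod f = 1
z^(7) mod f = z^7.
Since z^(73) = 1, the order of z divides 73 < 511; not primitive.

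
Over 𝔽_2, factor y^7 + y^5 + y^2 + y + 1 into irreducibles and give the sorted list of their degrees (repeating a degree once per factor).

7

Write f(y) = y^7 + y^5 + y^2 + y + 1.
Roots in 𝔽_2: f(0) = 1; f(1) = 1.
Complete factorization: f(y) = (y^7 + y^5 + y^2 + y + 1).
Factor degrees with multiplicity: 7 = 7.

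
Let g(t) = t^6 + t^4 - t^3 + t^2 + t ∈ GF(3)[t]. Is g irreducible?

Check for roots in GF(3): g(0) = 0 → root; g(1) = 0 → root; g(2) = 0 → root.
g(0) = 0, so (t) divides g(t); g is reducible.

No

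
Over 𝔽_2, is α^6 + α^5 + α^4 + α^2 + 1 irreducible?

Yes

Write f(α) = α^6 + α^5 + α^4 + α^2 + 1.
Check for roots in 𝔽_2: f(0) = 1; f(1) = 1.
No roots, so no linear factors.
Monic irreducibles of degree 2 over GF(2): α^2 + α + 1.
None of them divide f (all give nonzero remainder).
Monic irreducibles of degree 3 over GF(2): α^3 + α + 1, α^3 + α^2 + 1.
None of them divide f (all give nonzero remainder).
No irreducible factor of degree ≤ 3 exists, so f is irreducible over GF(2).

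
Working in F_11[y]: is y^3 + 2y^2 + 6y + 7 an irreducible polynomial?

Yes

Write m(y) = y^3 + 2y^2 + 6y + 7.
Check each element of F_11 for a root: m(0)=7, m(1)=5, m(2)=2, m(3)=4, m(4)=6, m(5)=3, m(6)=1, m(7)=6, m(8)=2, m(9)=6, m(10)=2.
No roots. A degree-3 polynomial over a field with no linear factor is irreducible.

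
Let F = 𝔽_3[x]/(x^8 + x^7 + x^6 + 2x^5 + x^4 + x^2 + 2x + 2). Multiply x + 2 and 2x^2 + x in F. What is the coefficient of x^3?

2

Multiply in 𝔽_3[x]: (x + 2)·(2x^2 + x) = 2x^3 + 2x^2 + 2x.
Reduced: 2x^3 + 2x^2 + 2x.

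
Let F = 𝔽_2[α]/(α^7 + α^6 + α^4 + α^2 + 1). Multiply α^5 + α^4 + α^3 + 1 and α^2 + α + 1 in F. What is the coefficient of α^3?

Multiply in 𝔽_2[α]: (α^5 + α^4 + α^3 + 1)·(α^2 + α + 1) = α^7 + α^5 + α^3 + α^2 + α + 1.
Reduce using α^7 ≡ α^6 + α^4 + α^2 + 1 (mod α^7 + α^6 + α^4 + α^2 + 1).
Reduced: α^6 + α^5 + α^4 + α^3 + α.

1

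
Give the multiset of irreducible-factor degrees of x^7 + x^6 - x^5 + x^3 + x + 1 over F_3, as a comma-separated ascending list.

Write h(x) = x^7 + x^6 - x^5 + x^3 + x + 1.
Roots in F_3: h(0) = 1; h(1) = 1; h(2) = 0 → root.
Linear factors from roots: (x + 1).
Complete factorization: h(x) = (x + 1)^2·(x^2 + x - 1)·(x^3 + x^2 - 1).
Factor degrees with multiplicity: 1 + 1 + 2 + 3 = 7.

1, 1, 2, 3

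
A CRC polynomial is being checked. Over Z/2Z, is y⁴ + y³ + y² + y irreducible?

Write P(y) = y⁴ + y³ + y² + y.
Check for roots in Z/2Z: P(0) = 0 → root; P(1) = 0 → root.
P(0) = 0, so (y) divides P(y); P is reducible.

No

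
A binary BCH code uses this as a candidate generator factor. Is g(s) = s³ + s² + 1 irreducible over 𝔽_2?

Check for roots in 𝔽_2: g(0) = 1; g(1) = 1.
No roots. A degree-3 polynomial over a field with no linear factor is irreducible.

Yes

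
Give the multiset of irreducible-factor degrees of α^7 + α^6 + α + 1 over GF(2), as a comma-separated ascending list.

1, 1, 1, 2, 2

Write f(α) = α^7 + α^6 + α + 1.
Roots in GF(2): f(0) = 1; f(1) = 0 → root.
Linear factors from roots: (α + 1).
Complete factorization: f(α) = (α + 1)^3·(α^2 + α + 1)^2.
Factor degrees with multiplicity: 1 + 1 + 1 + 2 + 2 = 7.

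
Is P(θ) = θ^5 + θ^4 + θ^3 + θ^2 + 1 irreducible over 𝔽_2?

Check for roots in 𝔽_2: P(0) = 1; P(1) = 1.
No roots, so no linear factors.
Monic irreducibles of degree 2 over GF(2): θ^2 + θ + 1.
None of them divide P (all give nonzero remainder).
No irreducible factor of degree ≤ 2 exists, so P is irreducible over GF(2).

Yes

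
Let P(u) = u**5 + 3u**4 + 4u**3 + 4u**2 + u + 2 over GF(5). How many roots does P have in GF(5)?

Evaluate at each of the 5 elements of GF(5):
P(0) = 2; P(1) = 0 → root; P(2) = 2; P(3) = 0 → root; P(4) = 3.
Roots: {1, 3}.

2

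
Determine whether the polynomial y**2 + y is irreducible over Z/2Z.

No

Write f(y) = y**2 + y.
Check for roots in Z/2Z: f(0) = 0 → root; f(1) = 0 → root.
f(0) = 0, so (y) divides f(y); f is reducible.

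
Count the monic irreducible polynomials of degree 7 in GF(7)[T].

117648

By the necklace-counting formula, N_7(7) = (1/7) Σ_{d|7} μ(7/d)·7^d.
Divisors of 7: 1, 7; μ(7/d) for each: -1, 1.
Σ = − 7^1 + 7^7 = 823536.
N = 823536/7 = 117648.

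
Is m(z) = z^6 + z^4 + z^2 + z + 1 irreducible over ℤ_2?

Yes

Check for roots in ℤ_2: m(0) = 1; m(1) = 1.
No roots, so no linear factors.
Monic irreducibles of degree 2 over GF(2): z^2 + z + 1.
None of them divide m (all give nonzero remainder).
Monic irreducibles of degree 3 over GF(2): z^3 + z + 1, z^3 + z^2 + 1.
None of them divide m (all give nonzero remainder).
No irreducible factor of degree ≤ 3 exists, so m is irreducible over GF(2).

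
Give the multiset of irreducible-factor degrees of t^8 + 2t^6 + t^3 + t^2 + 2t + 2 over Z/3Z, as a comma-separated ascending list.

Write g(t) = t^8 + 2t^6 + t^3 + t^2 + 2t + 2.
Roots in Z/3Z: g(0) = 2; g(1) = 0 → root; g(2) = 0 → root.
Linear factors from roots: (t + 2), (t + 1).
Complete factorization: g(t) = (t + 1)·(t + 2)^2·(t^2 + 2t + 2)·(t^3 + 2t^2 + t + 1).
Factor degrees with multiplicity: 1 + 1 + 1 + 2 + 3 = 8.

1, 1, 1, 2, 3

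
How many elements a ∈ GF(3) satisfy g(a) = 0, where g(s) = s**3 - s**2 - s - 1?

0

Evaluate at each of the 3 elements of GF(3):
g(0) = 2; g(1) = 1; g(2) = 1.
No element is a root.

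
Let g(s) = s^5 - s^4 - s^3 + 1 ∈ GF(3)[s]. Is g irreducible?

No

Check for roots in GF(3): g(0) = 1; g(1) = 0 → root; g(2) = 0 → root.
g(1) = 0, so (s − 1) divides g(s); g is reducible.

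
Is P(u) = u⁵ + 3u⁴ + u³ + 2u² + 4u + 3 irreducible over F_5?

Yes

Check for roots in F_5: P(0) = 3; P(1) = 4; P(2) = 2; P(3) = 1; P(4) = 2.
No roots, so no linear factors.
Degree-2 irreducible divisors: test the 10 monic irreducibles of degree 2 over GF(5).
None of them divide P (all give nonzero remainder).
No irreducible factor of degree ≤ 2 exists, so P is irreducible over GF(5).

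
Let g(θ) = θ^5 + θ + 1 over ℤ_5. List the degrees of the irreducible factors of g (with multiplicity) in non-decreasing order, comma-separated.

1, 2, 2

Roots in ℤ_5: g(0) = 1; g(1) = 3; g(2) = 0 → root; g(3) = 2; g(4) = 4.
Linear factors from roots: (θ + 3).
Complete factorization: g(θ) = (θ + 3)·(θ^2 + θ + 1)·(θ^2 + θ + 2).
Factor degrees with multiplicity: 1 + 2 + 2 = 5.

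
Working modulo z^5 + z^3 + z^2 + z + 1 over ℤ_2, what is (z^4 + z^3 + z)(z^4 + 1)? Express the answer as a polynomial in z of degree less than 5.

Multiply in ℤ_2[z]: (z^4 + z^3 + z)·(z^4 + 1) = z^8 + z^7 + z^5 + z^4 + z^3 + z.
Reduce using z^5 ≡ z^3 + z^2 + z + 1 (mod z^5 + z^3 + z^2 + z + 1).
Reduced: z^3 + z^2 + z + 1.

z^3 + z^2 + z + 1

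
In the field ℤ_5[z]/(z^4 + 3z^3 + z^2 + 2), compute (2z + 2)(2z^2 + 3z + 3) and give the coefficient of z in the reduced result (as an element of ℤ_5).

2

Multiply in ℤ_5[z]: (2z + 2)·(2z^2 + 3z + 3) = 4z^3 + 2z + 1.
Reduced: 4z^3 + 2z + 1.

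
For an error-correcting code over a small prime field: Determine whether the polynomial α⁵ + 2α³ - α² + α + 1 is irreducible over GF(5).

Write f(α) = α⁵ + 2α³ - α² + α + 1.
Check for roots in GF(5): f(0) = 1; f(1) = 4; f(2) = 2; f(3) = 2; f(4) = 1.
No roots, so no linear factors.
Degree-2 irreducible divisors: test the 10 monic irreducibles of degree 2 over GF(5).
None of them divide f (all give nonzero remainder).
No irreducible factor of degree ≤ 2 exists, so f is irreducible over GF(5).

Yes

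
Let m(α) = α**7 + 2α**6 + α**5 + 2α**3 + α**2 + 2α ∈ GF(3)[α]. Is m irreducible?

Check for roots in GF(3): m(0) = 0 → root; m(1) = 0 → root; m(2) = 0 → root.
m(0) = 0, so (α) divides m(α); m is reducible.

No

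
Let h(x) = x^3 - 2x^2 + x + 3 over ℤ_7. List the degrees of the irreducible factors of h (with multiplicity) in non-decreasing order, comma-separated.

3

Complete factorization: h(x) = (x^3 - 2x^2 + x + 3).
Factor degrees with multiplicity: 3 = 3.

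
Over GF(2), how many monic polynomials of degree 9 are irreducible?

The number of monic irreducibles of degree 9 over GF(2) is (1/9)·Σ_{d∣9} μ(9/d) 2^d.
Divisors of 9: 1, 3, 9; μ(9/d) for each: 0, -1, 1.
Σ = − 2^3 + 2^9 = 504.
N = 504/9 = 56.

56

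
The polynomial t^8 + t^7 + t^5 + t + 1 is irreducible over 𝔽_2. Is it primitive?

Write f(t) = t^8 + t^7 + t^5 + t + 1.
|GF(2^8)^×| = 2^8 − 1 = 255. Prime factorization: 255 = 3·5·17.
f is primitive ⇔ t has order 255 in GF(2)[t]/(f), i.e. t^(255/q) ≠ 1 for each prime q | 255.
t^(85) mod f = 1
t^(51) mod f = t^6 + t^4 + t^3 + t.
t^(15) mod f = t^5 + t^4 + t^3.
Since t^(85) = 1, the order of t divides 85 < 255; not primitive.

No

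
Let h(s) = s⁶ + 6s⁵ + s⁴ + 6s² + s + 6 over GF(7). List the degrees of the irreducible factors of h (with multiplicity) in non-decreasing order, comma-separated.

Linear factors from roots: (s + 6), (s + 4), (s + 2), (s + 1).
Complete factorization: h(s) = (s + 1)·(s + 2)·(s + 4)·(s + 6)·(s² + 1).
Factor degrees with multiplicity: 1 + 1 + 1 + 1 + 2 = 6.

1, 1, 1, 1, 2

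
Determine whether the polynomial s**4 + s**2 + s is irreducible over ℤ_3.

No

Write m(s) = s**4 + s**2 + s.
Check for roots in ℤ_3: m(0) = 0 → root; m(1) = 0 → root; m(2) = 1.
m(0) = 0, so (s) divides m(s); m is reducible.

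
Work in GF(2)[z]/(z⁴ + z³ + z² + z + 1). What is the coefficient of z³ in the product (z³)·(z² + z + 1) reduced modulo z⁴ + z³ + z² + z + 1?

Multiply in GF(2)[z]: (z³)·(z² + z + 1) = z⁵ + z⁴ + z³.
Reduce using z⁴ ≡ z³ + z² + z + 1 (mod z⁴ + z³ + z² + z + 1).
Reduced: z² + z.

0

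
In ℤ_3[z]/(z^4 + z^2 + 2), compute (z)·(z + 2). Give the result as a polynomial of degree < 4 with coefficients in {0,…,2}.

z^2 + 2z

Multiply in ℤ_3[z]: (z)·(z + 2) = z^2 + 2z.
Reduced: z^2 + 2z.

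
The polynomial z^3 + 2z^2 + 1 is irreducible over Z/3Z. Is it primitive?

Write f(z) = z^3 + 2z^2 + 1.
|GF(3^3)^×| = 3^3 − 1 = 26. Prime factorization: 26 = 2·13.
f is primitive ⇔ z has order 26 in GF(3)[z]/(f), i.e. z^(26/q) ≠ 1 for each prime q | 26.
z^(13) mod f = 2.
z^(2) mod f = z^2.
None equal 1, so z has full order 26; f is primitive.

Yes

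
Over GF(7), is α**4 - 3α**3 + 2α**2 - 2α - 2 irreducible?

Yes

Write f(α) = α**4 - 3α**3 + 2α**2 - 2α - 2.
Check for roots in GF(7): f(0) = 5; f(1) = 3; f(2) = 1; f(3) = 3; f(4) = 2; f(5) = 1; f(6) = 6.
No roots, so no linear factors.
Degree-2 irreducible divisors: test the 21 monic irreducibles of degree 2 over GF(7).
None of them divide f (all give nonzero remainder).
No irreducible factor of degree ≤ 2 exists, so f is irreducible over GF(7).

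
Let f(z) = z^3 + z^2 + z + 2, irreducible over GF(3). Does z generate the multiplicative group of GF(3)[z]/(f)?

|GF(3^3)^×| = 3^3 − 1 = 26. Prime factorization: 26 = 2·13.
f is primitive ⇔ z has order 26 in GF(3)[z]/(f), i.e. z^(26/q) ≠ 1 for each prime q | 26.
z^(13) mod f = 1
z^(2) mod f = z^2.
Since z^(13) = 1, the order of z divides 13 < 26; not primitive.

No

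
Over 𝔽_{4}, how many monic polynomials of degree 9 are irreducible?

29120

Gauss's count: N_{4}(9) = (1/9) Σ_{d|9} μ(9/d)·4^d.
Divisors of 9: 1, 3, 9; μ(9/d) for each: 0, -1, 1.
Σ = − 4^3 + 4^9 = 262080.
N = 262080/9 = 29120.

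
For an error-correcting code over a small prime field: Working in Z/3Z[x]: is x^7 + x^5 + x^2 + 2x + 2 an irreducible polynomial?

Yes

Write g(x) = x^7 + x^5 + x^2 + 2x + 2.
Check for roots in Z/3Z: g(0) = 2; g(1) = 1; g(2) = 2.
No roots, so no linear factors.
Monic irreducibles of degree 2 over GF(3): x^2 + 1, x^2 + x + 2, x^2 + 2x + 2.
None of them divide g (all give nonzero remainder).
Degree-3 irreducible divisors: test the 8 monic irreducibles of degree 3 over GF(3).
None of them divide g (all give nonzero remainder).
No irreducible factor of degree ≤ 3 exists, so g is irreducible over GF(3).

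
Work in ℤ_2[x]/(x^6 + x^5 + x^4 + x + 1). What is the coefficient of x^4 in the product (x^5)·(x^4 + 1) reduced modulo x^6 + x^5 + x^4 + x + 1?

Multiply in ℤ_2[x]: (x^5)·(x^4 + 1) = x^9 + x^5.
Reduce using x^6 ≡ x^5 + x^4 + x + 1 (mod x^6 + x^5 + x^4 + x + 1).
Reduced: x^2 + x + 1.

0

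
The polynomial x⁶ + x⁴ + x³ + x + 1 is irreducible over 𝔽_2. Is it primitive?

Yes

Write f(x) = x⁶ + x⁴ + x³ + x + 1.
|GF(2^6)^×| = 2^6 − 1 = 63. Prime factorization: 63 = 3^2·7.
f is primitive ⇔ x has order 63 in GF(2)[x]/(f), i.e. x^(63/q) ≠ 1 for each prime q | 63.
x^(21) mod f = x³ + x² + x.
x^(9) mod f = x⁵ + x⁴ + x² + 1.
None equal 1, so x has full order 63; f is primitive.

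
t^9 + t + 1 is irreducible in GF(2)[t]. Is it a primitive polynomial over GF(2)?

No

Write f(t) = t^9 + t + 1.
|GF(2^9)^×| = 2^9 − 1 = 511. Prime factorization: 511 = 7·73.
f is primitive ⇔ t has order 511 in GF(2)[t]/(f), i.e. t^(511/q) ≠ 1 for each prime q | 511.
t^(73) mod f = 1
t^(7) mod f = t^7.
Since t^(73) = 1, the order of t divides 73 < 511; not primitive.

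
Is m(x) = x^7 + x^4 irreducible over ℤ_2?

Check for roots in ℤ_2: m(0) = 0 → root; m(1) = 0 → root.
m(0) = 0, so (x) divides m(x); m is reducible.

No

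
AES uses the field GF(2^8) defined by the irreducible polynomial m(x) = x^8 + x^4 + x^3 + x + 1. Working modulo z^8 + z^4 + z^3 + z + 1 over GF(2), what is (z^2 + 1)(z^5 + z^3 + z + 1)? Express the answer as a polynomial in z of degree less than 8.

Multiply in GF(2)[z]: (z^2 + 1)·(z^5 + z^3 + z + 1) = z^7 + z^2 + z + 1.
Reduced: z^7 + z^2 + z + 1.

z^7 + z^2 + z + 1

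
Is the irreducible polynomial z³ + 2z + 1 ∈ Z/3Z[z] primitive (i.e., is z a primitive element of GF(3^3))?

Write f(z) = z³ + 2z + 1.
|GF(3^3)^×| = 3^3 − 1 = 26. Prime factorization: 26 = 2·13.
f is primitive ⇔ z has order 26 in GF(3)[z]/(f), i.e. z^(26/q) ≠ 1 for each prime q | 26.
z^(13) mod f = 2.
z^(2) mod f = z².
None equal 1, so z has full order 26; f is primitive.

Yes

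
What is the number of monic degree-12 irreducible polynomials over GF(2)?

335

By the necklace-counting formula, N_2(12) = (1/12) Σ_{d|12} μ(12/d)·2^d.
Divisors of 12: 1, 2, 3, 4, 6, 12; μ(12/d) for each: 0, 1, 0, -1, -1, 1.
Σ = 2^2 − 2^4 − 2^6 + 2^12 = 4020.
N = 4020/12 = 335.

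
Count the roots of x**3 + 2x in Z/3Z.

3

Write g(x) = x**3 + 2x.
Evaluate at each of the 3 elements of Z/3Z:
g(0) = 0 → root; g(1) = 0 → root; g(2) = 0 → root.
Roots: {0, 1, 2}.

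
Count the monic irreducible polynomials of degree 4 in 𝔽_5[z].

150

By the necklace-counting formula, N_5(4) = (1/4) Σ_{d|4} μ(4/d)·5^d.
Divisors of 4: 1, 2, 4; μ(4/d) for each: 0, -1, 1.
Σ = − 5^2 + 5^4 = 600.
N = 600/4 = 150.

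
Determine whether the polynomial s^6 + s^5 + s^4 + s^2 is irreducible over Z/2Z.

No

Write P(s) = s^6 + s^5 + s^4 + s^2.
Check for roots in Z/2Z: P(0) = 0 → root; P(1) = 0 → root.
P(0) = 0, so (s) divides P(s); P is reducible.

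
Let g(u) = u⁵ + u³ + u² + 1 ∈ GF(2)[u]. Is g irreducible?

No

Check for roots in GF(2): g(0) = 1; g(1) = 0 → root.
g(1) = 0, so (u − 1) divides g(u); g is reducible.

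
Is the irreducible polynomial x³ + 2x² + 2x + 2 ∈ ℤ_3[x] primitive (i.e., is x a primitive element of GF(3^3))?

Write f(x) = x³ + 2x² + 2x + 2.
|GF(3^3)^×| = 3^3 − 1 = 26. Prime factorization: 26 = 2·13.
f is primitive ⇔ x has order 26 in GF(3)[x]/(f), i.e. x^(26/q) ≠ 1 for each prime q | 26.
x^(13) mod f = 1
x^(2) mod f = x².
Since x^(13) = 1, the order of x divides 13 < 26; not primitive.

No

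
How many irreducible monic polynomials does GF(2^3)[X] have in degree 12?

5726600880

Gauss's count: N_{8}(12) = (1/12) Σ_{d|12} μ(12/d)·8^d.
Divisors of 12: 1, 2, 3, 4, 6, 12; μ(12/d) for each: 0, 1, 0, -1, -1, 1.
Σ = 8^2 − 8^4 − 8^6 + 8^12 = 68719210560.
N = 68719210560/12 = 5726600880.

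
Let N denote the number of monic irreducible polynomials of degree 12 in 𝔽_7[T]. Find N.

Gauss's count: N_{7}(12) = (1/12) Σ_{d|12} μ(12/d)·7^d.
Divisors of 12: 1, 2, 3, 4, 6, 12; μ(12/d) for each: 0, 1, 0, -1, -1, 1.
Σ = 7^2 − 7^4 − 7^6 + 7^12 = 13841167200.
N = 13841167200/12 = 1153430600.

1153430600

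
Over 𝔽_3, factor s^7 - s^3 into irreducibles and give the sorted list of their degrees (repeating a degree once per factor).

1, 1, 1, 1, 1, 2

Write g(s) = s^7 - s^3.
Roots in 𝔽_3: g(0) = 0 → root; g(1) = 0 → root; g(2) = 0 → root.
Linear factors from roots: (s), (s - 1), (s + 1).
Complete factorization: g(s) = (s + 1)·(s - 1)·(s)^3·(s^2 + 1).
Factor degrees with multiplicity: 1 + 1 + 1 + 1 + 1 + 2 = 7.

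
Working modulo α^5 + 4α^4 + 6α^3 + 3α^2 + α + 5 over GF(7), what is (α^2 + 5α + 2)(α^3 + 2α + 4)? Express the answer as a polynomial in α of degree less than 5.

Multiply in GF(7)[α]: (α^2 + 5α + 2)·(α^3 + 2α + 4) = α^5 + 5α^4 + 4α^3 + 3α + 1.
Reduce using α^5 ≡ 3α^4 + α^3 + 4α^2 + 6α + 2 (mod α^5 + 4α^4 + 6α^3 + 3α^2 + α + 5).
Reduced: α^4 + 5α^3 + 4α^2 + 2α + 3.

α^4 + 5α^3 + 4α^2 + 2α + 3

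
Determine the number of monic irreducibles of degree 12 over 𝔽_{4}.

x^(4^12) − x is the product of all monic irreducibles of degree dividing 12; Möbius inversion gives N = (1/12) Σ μ(12/d)·4^d.
Divisors of 12: 1, 2, 3, 4, 6, 12; μ(12/d) for each: 0, 1, 0, -1, -1, 1.
Σ = 4^2 − 4^4 − 4^6 + 4^12 = 16772880.
N = 16772880/12 = 1397740.

1397740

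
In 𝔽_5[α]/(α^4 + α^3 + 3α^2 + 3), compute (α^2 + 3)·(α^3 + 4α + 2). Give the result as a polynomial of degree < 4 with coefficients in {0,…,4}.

Multiply in 𝔽_5[α]: (α^2 + 3)·(α^3 + 4α + 2) = α^5 + 2α^3 + 2α^2 + 2α + 1.
Reduce using α^4 ≡ 4α^3 + 2α^2 + 2 (mod α^4 + α^3 + 3α^2 + 3).
Reduced: 4α + 4.

4α + 4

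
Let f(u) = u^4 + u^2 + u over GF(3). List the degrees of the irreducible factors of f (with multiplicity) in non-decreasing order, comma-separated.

1, 1, 2

Roots in GF(3): f(0) = 0 → root; f(1) = 0 → root; f(2) = 1.
Linear factors from roots: (u), (u - 1).
Complete factorization: f(u) = (u)·(u - 1)·(u^2 + u - 1).
Factor degrees with multiplicity: 1 + 1 + 2 = 4.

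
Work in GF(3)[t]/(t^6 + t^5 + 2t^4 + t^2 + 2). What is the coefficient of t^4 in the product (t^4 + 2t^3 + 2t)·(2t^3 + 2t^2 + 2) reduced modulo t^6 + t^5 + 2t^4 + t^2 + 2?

1

Multiply in GF(3)[t]: (t^4 + 2t^3 + 2t)·(2t^3 + 2t^2 + 2) = 2t^7 + t^5 + 2t^3 + t.
Reduce using t^6 ≡ 2t^5 + t^4 + 2t^2 + 1 (mod t^6 + t^5 + 2t^4 + t^2 + 2).
Reduced: 2t^5 + t^4 + 2t^2 + 1.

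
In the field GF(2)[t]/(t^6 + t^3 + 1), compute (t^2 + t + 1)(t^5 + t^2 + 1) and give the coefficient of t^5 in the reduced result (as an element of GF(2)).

1

Multiply in GF(2)[t]: (t^2 + t + 1)·(t^5 + t^2 + 1) = t^7 + t^6 + t^5 + t^4 + t^3 + t + 1.
Reduce using t^6 ≡ t^3 + 1 (mod t^6 + t^3 + 1).
Reduced: t^5.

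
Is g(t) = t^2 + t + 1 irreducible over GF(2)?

Check for roots in GF(2): g(0) = 1; g(1) = 1.
No roots. A degree-2 polynomial over a field with no linear factor is irreducible.

Yes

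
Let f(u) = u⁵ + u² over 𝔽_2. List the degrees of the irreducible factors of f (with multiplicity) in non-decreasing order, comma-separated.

1, 1, 1, 2

Roots in 𝔽_2: f(0) = 0 → root; f(1) = 0 → root.
Linear factors from roots: (u), (u + 1).
Complete factorization: f(u) = (u + 1)·(u)^2·(u² + u + 1).
Factor degrees with multiplicity: 1 + 1 + 1 + 2 = 5.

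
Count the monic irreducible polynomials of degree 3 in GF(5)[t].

x^(5^3) − x is the product of all monic irreducibles of degree dividing 3; Möbius inversion gives N = (1/3) Σ μ(3/d)·5^d.
Divisors of 3: 1, 3; μ(3/d) for each: -1, 1.
Σ = − 5^1 + 5^3 = 120.
N = 120/3 = 40.

40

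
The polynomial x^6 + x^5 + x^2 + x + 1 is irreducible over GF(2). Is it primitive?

Write f(x) = x^6 + x^5 + x^2 + x + 1.
|GF(2^6)^×| = 2^6 − 1 = 63. Prime factorization: 63 = 3^2·7.
f is primitive ⇔ x has order 63 in GF(2)[x]/(f), i.e. x^(63/q) ≠ 1 for each prime q | 63.
x^(21) mod f = x^5 + x^3 + x^2.
x^(9) mod f = x^3 + x^2 + 1.
None equal 1, so x has full order 63; f is primitive.

Yes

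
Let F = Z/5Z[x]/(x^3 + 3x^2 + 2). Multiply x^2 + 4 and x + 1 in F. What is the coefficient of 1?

Multiply in Z/5Z[x]: (x^2 + 4)·(x + 1) = x^3 + x^2 + 4x + 4.
Reduce using x^3 ≡ 2x^2 + 3 (mod x^3 + 3x^2 + 2).
Reduced: 3x^2 + 4x + 2.

2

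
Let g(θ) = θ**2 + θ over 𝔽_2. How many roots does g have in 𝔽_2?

2

Evaluate at each of the 2 elements of 𝔽_2:
g(0) = 0 → root; g(1) = 0 → root.
Roots: {0, 1}.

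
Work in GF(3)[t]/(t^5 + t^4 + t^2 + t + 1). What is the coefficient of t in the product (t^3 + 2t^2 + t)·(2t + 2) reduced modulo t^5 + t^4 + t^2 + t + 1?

Multiply in GF(3)[t]: (t^3 + 2t^2 + t)·(2t + 2) = 2t^4 + 2t.
Reduced: 2t^4 + 2t.

2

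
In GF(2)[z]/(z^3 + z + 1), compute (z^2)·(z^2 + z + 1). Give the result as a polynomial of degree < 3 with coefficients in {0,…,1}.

Multiply in GF(2)[z]: (z^2)·(z^2 + z + 1) = z^4 + z^3 + z^2.
Reduce using z^3 ≡ z + 1 (mod z^3 + z + 1).
Reduced: 1.

1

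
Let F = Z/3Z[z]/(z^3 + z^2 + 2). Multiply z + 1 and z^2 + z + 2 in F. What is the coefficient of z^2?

Multiply in Z/3Z[z]: (z + 1)·(z^2 + z + 2) = z^3 + 2z^2 + 2.
Reduce using z^3 ≡ 2z^2 + 1 (mod z^3 + z^2 + 2).
Reduced: z^2.

1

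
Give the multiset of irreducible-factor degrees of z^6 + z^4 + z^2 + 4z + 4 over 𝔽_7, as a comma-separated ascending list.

6

Write f(z) = z^6 + z^4 + z^2 + 4z + 4.
Complete factorization: f(z) = (z^6 + z^4 + z^2 + 4z + 4).
Factor degrees with multiplicity: 6 = 6.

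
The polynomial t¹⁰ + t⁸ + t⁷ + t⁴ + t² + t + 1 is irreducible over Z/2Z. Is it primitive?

Yes

Write f(t) = t¹⁰ + t⁸ + t⁷ + t⁴ + t² + t + 1.
|GF(2^10)^×| = 2^10 − 1 = 1023. Prime factorization: 1023 = 3·11·31.
f is primitive ⇔ t has order 1023 in GF(2)[t]/(f), i.e. t^(1023/q) ≠ 1 for each prime q | 1023.
t^(341) mod f = t⁸ + t⁷ + t⁶ + t³ + t².
t^(93) mod f = t⁹ + t⁷ + t⁶ + t⁵ + t⁴ + t² + t + 1.
t^(33) mod f = t⁶ + t⁴ + t³ + t.
None equal 1, so t has full order 1023; f is primitive.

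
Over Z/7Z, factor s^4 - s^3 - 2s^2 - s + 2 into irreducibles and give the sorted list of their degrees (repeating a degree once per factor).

Write g(s) = s^4 - s^3 - 2s^2 - s + 2.
Linear factors from roots: (s - 2), (s - 3).
Complete factorization: g(s) = (s - 3)·(s - 2)·(s^2 - 3s - 2).
Factor degrees with multiplicity: 1 + 1 + 2 = 4.

1, 1, 2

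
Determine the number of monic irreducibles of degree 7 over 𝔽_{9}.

683280

The number of monic irreducibles of degree 7 over GF(9) is (1/7)·Σ_{d∣7} μ(7/d) 9^d.
Divisors of 7: 1, 7; μ(7/d) for each: -1, 1.
Σ = − 9^1 + 9^7 = 4782960.
N = 4782960/7 = 683280.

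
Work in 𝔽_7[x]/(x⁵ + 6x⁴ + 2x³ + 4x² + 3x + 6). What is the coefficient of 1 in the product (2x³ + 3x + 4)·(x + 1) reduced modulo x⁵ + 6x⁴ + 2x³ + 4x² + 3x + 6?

Multiply in 𝔽_7[x]: (2x³ + 3x + 4)·(x + 1) = 2x⁴ + 2x³ + 3x² + 4.
Reduced: 2x⁴ + 2x³ + 3x² + 4.

4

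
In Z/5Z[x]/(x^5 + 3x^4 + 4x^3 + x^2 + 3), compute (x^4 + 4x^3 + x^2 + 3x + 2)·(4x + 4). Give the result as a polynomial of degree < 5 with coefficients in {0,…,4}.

Multiply in Z/5Z[x]: (x^4 + 4x^3 + x^2 + 3x + 2)·(4x + 4) = 4x^5 + x^2 + 3.
Reduce using x^5 ≡ 2x^4 + x^3 + 4x^2 + 2 (mod x^5 + 3x^4 + 4x^3 + x^2 + 3).
Reduced: 3x^4 + 4x^3 + 2x^2 + 1.

3x^4 + 4x^3 + 2x^2 + 1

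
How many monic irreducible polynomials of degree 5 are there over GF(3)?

48

Gauss's count: N_{3}(5) = (1/5) Σ_{d|5} μ(5/d)·3^d.
Divisors of 5: 1, 5; μ(5/d) for each: -1, 1.
Σ = − 3^1 + 3^5 = 240.
N = 240/5 = 48.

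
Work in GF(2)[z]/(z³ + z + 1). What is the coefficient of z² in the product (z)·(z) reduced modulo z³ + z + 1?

Multiply in GF(2)[z]: (z)·(z) = z².
Reduced: z².

1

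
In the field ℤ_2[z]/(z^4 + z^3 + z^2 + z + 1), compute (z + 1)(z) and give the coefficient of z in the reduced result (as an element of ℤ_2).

1

Multiply in ℤ_2[z]: (z + 1)·(z) = z^2 + z.
Reduced: z^2 + z.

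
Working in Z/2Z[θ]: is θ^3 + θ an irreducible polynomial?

Write h(θ) = θ^3 + θ.
Check for roots in Z/2Z: h(0) = 0 → root; h(1) = 0 → root.
h(0) = 0, so (θ) divides h(θ); h is reducible.

No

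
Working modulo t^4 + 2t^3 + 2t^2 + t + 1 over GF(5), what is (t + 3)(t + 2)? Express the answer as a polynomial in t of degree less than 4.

Multiply in GF(5)[t]: (t + 3)·(t + 2) = t^2 + 1.
Reduced: t^2 + 1.

t^2 + 1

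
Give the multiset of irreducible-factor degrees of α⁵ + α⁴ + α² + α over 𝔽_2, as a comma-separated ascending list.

1, 1, 1, 2

Write h(α) = α⁵ + α⁴ + α² + α.
Roots in 𝔽_2: h(0) = 0 → root; h(1) = 0 → root.
Linear factors from roots: (α), (α + 1).
Complete factorization: h(α) = (α)·(α + 1)^2·(α² + α + 1).
Factor degrees with multiplicity: 1 + 1 + 1 + 2 = 5.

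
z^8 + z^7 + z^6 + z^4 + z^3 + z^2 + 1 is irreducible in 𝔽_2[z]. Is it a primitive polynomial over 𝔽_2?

Write f(z) = z^8 + z^7 + z^6 + z^4 + z^3 + z^2 + 1.
|GF(2^8)^×| = 2^8 − 1 = 255. Prime factorization: 255 = 3·5·17.
f is primitive ⇔ z has order 255 in GF(2)[z]/(f), i.e. z^(255/q) ≠ 1 for each prime q | 255.
z^(85) mod f = 1
z^(51) mod f = z^6 + z^3.
z^(15) mod f = z^7 + z^6 + z^4 + z^3 + z^2 + z.
Since z^(85) = 1, the order of z divides 85 < 255; not primitive.

No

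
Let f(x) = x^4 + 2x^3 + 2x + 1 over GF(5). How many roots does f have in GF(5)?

0

Evaluate at each of the 5 elements of GF(5):
f(0) = 1; f(1) = 1; f(2) = 2; f(3) = 2; f(4) = 3.
No element is a root.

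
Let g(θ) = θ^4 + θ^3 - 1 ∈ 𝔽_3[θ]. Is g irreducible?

Check for roots in 𝔽_3: g(0) = 2; g(1) = 1; g(2) = 2.
No roots, so no linear factors.
Monic irreducibles of degree 2 over GF(3): θ^2 + 1, θ^2 + θ - 1, θ^2 - θ - 1.
None of them divide g (all give nonzero remainder).
No irreducible factor of degree ≤ 2 exists, so g is irreducible over GF(3).

Yes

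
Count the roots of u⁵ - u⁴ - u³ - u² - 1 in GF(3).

Write h(u) = u⁵ - u⁴ - u³ - u² - 1.
Evaluate at each of the 3 elements of GF(3):
h(0) = 2; h(1) = 0 → root; h(2) = 0 → root.
Roots: {1, 2}.

2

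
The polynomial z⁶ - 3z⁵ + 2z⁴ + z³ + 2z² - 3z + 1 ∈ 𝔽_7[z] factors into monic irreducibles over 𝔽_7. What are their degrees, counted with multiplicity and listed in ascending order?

Write f(z) = z⁶ - 3z⁵ + 2z⁴ + z³ + 2z² - 3z + 1.
Complete factorization: f(z) = (z² + 1)·(z² - 2z + 2)·(z² - z - 3).
Factor degrees with multiplicity: 2 + 2 + 2 = 6.

2, 2, 2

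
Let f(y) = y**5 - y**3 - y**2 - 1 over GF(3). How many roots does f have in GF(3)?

Evaluate at each of the 3 elements of GF(3):
f(0) = 2; f(1) = 1; f(2) = 1.
No element is a root.

0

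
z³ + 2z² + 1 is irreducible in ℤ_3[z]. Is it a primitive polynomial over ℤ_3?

Yes

Write f(z) = z³ + 2z² + 1.
|GF(3^3)^×| = 3^3 − 1 = 26. Prime factorization: 26 = 2·13.
f is primitive ⇔ z has order 26 in GF(3)[z]/(f), i.e. z^(26/q) ≠ 1 for each prime q | 26.
z^(13) mod f = 2.
z^(2) mod f = z².
None equal 1, so z has full order 26; f is primitive.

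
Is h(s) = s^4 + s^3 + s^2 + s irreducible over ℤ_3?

Check for roots in ℤ_3: h(0) = 0 → root; h(1) = 1; h(2) = 0 → root.
h(0) = 0, so (s) divides h(s); h is reducible.

No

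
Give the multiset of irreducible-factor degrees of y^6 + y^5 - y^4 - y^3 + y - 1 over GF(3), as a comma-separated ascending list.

1, 2, 3

Write f(y) = y^6 + y^5 - y^4 - y^3 + y - 1.
Roots in GF(3): f(0) = 2; f(1) = 0 → root; f(2) = 1.
Linear factors from roots: (y - 1).
Complete factorization: f(y) = (y - 1)·(y^2 + 1)·(y^3 - y^2 + 1).
Factor degrees with multiplicity: 1 + 2 + 3 = 6.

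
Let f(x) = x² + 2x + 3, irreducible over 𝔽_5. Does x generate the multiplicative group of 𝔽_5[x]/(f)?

Yes

|GF(5^2)^×| = 5^2 − 1 = 24. Prime factorization: 24 = 2^3·3.
f is primitive ⇔ x has order 24 in GF(5)[x]/(f), i.e. x^(24/q) ≠ 1 for each prime q | 24.
x^(12) mod f = 4.
x^(8) mod f = 4x + 1.
None equal 1, so x has full order 24; f is primitive.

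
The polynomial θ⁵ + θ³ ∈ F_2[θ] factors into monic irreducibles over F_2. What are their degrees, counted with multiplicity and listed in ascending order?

Write h(θ) = θ⁵ + θ³.
Roots in F_2: h(0) = 0 → root; h(1) = 0 → root.
Linear factors from roots: (θ), (θ + 1).
Complete factorization: h(θ) = (θ + 1)^2·(θ)^3.
Factor degrees with multiplicity: 1 + 1 + 1 + 1 + 1 = 5.

1, 1, 1, 1, 1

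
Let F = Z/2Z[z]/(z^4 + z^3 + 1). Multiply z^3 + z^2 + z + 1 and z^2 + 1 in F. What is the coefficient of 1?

1

Multiply in Z/2Z[z]: (z^3 + z^2 + z + 1)·(z^2 + 1) = z^5 + z^4 + z + 1.
Reduce using z^4 ≡ z^3 + 1 (mod z^4 + z^3 + 1).
Reduced: 1.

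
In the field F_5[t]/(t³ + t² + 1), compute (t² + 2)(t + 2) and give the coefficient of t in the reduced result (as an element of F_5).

Multiply in F_5[t]: (t² + 2)·(t + 2) = t³ + 2t² + 2t + 4.
Reduce using t³ ≡ 4t² + 4 (mod t³ + t² + 1).
Reduced: t² + 2t + 3.

2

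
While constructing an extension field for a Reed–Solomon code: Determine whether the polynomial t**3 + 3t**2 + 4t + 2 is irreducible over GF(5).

No

Write f(t) = t**3 + 3t**2 + 4t + 2.
Check for roots in GF(5): f(0) = 2; f(1) = 0 → root; f(2) = 0 → root; f(3) = 3; f(4) = 0 → root.
f(1) = 0, so (t − 1) divides f(t); f is reducible.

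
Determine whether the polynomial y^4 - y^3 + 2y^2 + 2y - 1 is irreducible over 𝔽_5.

Yes

Write f(y) = y^4 - y^3 + 2y^2 + 2y - 1.
Check for roots in 𝔽_5: f(0) = 4; f(1) = 3; f(2) = 4; f(3) = 2; f(4) = 1.
No roots, so no linear factors.
Degree-2 irreducible divisors: test the 10 monic irreducibles of degree 2 over GF(5).
None of them divide f (all give nonzero remainder).
No irreducible factor of degree ≤ 2 exists, so f is irreducible over GF(5).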